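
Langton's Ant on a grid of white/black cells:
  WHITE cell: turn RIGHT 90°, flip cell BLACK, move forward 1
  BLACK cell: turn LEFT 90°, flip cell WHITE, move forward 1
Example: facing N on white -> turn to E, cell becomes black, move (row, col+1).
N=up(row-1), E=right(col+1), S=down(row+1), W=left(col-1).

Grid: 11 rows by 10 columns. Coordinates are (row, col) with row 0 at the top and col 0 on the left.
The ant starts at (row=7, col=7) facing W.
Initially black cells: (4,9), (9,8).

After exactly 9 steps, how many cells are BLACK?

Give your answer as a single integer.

Answer: 9

Derivation:
Step 1: on WHITE (7,7): turn R to N, flip to black, move to (6,7). |black|=3
Step 2: on WHITE (6,7): turn R to E, flip to black, move to (6,8). |black|=4
Step 3: on WHITE (6,8): turn R to S, flip to black, move to (7,8). |black|=5
Step 4: on WHITE (7,8): turn R to W, flip to black, move to (7,7). |black|=6
Step 5: on BLACK (7,7): turn L to S, flip to white, move to (8,7). |black|=5
Step 6: on WHITE (8,7): turn R to W, flip to black, move to (8,6). |black|=6
Step 7: on WHITE (8,6): turn R to N, flip to black, move to (7,6). |black|=7
Step 8: on WHITE (7,6): turn R to E, flip to black, move to (7,7). |black|=8
Step 9: on WHITE (7,7): turn R to S, flip to black, move to (8,7). |black|=9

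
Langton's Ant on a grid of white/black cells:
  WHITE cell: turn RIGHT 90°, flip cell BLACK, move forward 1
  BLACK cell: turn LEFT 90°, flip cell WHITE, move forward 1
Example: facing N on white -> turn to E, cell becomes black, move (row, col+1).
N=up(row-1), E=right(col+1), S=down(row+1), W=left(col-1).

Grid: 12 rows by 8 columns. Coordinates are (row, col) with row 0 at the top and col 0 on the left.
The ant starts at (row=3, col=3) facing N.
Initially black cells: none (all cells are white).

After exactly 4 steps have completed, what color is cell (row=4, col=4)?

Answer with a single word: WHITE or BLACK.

Step 1: on WHITE (3,3): turn R to E, flip to black, move to (3,4). |black|=1
Step 2: on WHITE (3,4): turn R to S, flip to black, move to (4,4). |black|=2
Step 3: on WHITE (4,4): turn R to W, flip to black, move to (4,3). |black|=3
Step 4: on WHITE (4,3): turn R to N, flip to black, move to (3,3). |black|=4

Answer: BLACK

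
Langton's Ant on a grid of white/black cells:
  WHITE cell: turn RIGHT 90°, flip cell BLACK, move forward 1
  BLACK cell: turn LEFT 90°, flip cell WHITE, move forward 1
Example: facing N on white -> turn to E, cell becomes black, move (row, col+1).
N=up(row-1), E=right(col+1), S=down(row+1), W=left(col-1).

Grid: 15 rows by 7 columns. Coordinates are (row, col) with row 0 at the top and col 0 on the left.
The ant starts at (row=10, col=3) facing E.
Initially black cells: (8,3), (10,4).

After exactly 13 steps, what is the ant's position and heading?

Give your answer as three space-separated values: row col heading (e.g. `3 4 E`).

Step 1: on WHITE (10,3): turn R to S, flip to black, move to (11,3). |black|=3
Step 2: on WHITE (11,3): turn R to W, flip to black, move to (11,2). |black|=4
Step 3: on WHITE (11,2): turn R to N, flip to black, move to (10,2). |black|=5
Step 4: on WHITE (10,2): turn R to E, flip to black, move to (10,3). |black|=6
Step 5: on BLACK (10,3): turn L to N, flip to white, move to (9,3). |black|=5
Step 6: on WHITE (9,3): turn R to E, flip to black, move to (9,4). |black|=6
Step 7: on WHITE (9,4): turn R to S, flip to black, move to (10,4). |black|=7
Step 8: on BLACK (10,4): turn L to E, flip to white, move to (10,5). |black|=6
Step 9: on WHITE (10,5): turn R to S, flip to black, move to (11,5). |black|=7
Step 10: on WHITE (11,5): turn R to W, flip to black, move to (11,4). |black|=8
Step 11: on WHITE (11,4): turn R to N, flip to black, move to (10,4). |black|=9
Step 12: on WHITE (10,4): turn R to E, flip to black, move to (10,5). |black|=10
Step 13: on BLACK (10,5): turn L to N, flip to white, move to (9,5). |black|=9

Answer: 9 5 N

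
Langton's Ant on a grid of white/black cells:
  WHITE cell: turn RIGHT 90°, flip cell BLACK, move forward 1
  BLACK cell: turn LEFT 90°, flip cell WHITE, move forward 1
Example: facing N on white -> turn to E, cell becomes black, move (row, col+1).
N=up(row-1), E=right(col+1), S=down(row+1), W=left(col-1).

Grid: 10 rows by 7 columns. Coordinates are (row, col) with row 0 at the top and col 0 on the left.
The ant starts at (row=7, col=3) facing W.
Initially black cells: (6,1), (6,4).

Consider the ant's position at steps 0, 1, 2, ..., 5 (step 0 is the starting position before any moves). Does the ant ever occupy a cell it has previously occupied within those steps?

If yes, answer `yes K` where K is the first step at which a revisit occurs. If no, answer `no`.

Step 1: on WHITE (7,3): turn R to N, flip to black, move to (6,3). |black|=3 — new cell
Step 2: on WHITE (6,3): turn R to E, flip to black, move to (6,4). |black|=4 — new cell
Step 3: on BLACK (6,4): turn L to N, flip to white, move to (5,4). |black|=3 — new cell
Step 4: on WHITE (5,4): turn R to E, flip to black, move to (5,5). |black|=4 — new cell
Step 5: on WHITE (5,5): turn R to S, flip to black, move to (6,5). |black|=5 — new cell
No revisit within 5 steps.

Answer: no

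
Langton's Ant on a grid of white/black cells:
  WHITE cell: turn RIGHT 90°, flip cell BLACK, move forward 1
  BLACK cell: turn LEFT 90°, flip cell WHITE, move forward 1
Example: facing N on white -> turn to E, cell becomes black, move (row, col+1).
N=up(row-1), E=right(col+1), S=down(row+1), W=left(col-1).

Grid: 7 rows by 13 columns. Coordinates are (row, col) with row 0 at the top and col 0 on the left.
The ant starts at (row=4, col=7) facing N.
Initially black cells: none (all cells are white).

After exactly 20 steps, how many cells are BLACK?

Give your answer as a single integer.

Answer: 6

Derivation:
Step 1: on WHITE (4,7): turn R to E, flip to black, move to (4,8). |black|=1
Step 2: on WHITE (4,8): turn R to S, flip to black, move to (5,8). |black|=2
Step 3: on WHITE (5,8): turn R to W, flip to black, move to (5,7). |black|=3
Step 4: on WHITE (5,7): turn R to N, flip to black, move to (4,7). |black|=4
Step 5: on BLACK (4,7): turn L to W, flip to white, move to (4,6). |black|=3
Step 6: on WHITE (4,6): turn R to N, flip to black, move to (3,6). |black|=4
Step 7: on WHITE (3,6): turn R to E, flip to black, move to (3,7). |black|=5
Step 8: on WHITE (3,7): turn R to S, flip to black, move to (4,7). |black|=6
Step 9: on WHITE (4,7): turn R to W, flip to black, move to (4,6). |black|=7
Step 10: on BLACK (4,6): turn L to S, flip to white, move to (5,6). |black|=6
Step 11: on WHITE (5,6): turn R to W, flip to black, move to (5,5). |black|=7
Step 12: on WHITE (5,5): turn R to N, flip to black, move to (4,5). |black|=8
Step 13: on WHITE (4,5): turn R to E, flip to black, move to (4,6). |black|=9
Step 14: on WHITE (4,6): turn R to S, flip to black, move to (5,6). |black|=10
Step 15: on BLACK (5,6): turn L to E, flip to white, move to (5,7). |black|=9
Step 16: on BLACK (5,7): turn L to N, flip to white, move to (4,7). |black|=8
Step 17: on BLACK (4,7): turn L to W, flip to white, move to (4,6). |black|=7
Step 18: on BLACK (4,6): turn L to S, flip to white, move to (5,6). |black|=6
Step 19: on WHITE (5,6): turn R to W, flip to black, move to (5,5). |black|=7
Step 20: on BLACK (5,5): turn L to S, flip to white, move to (6,5). |black|=6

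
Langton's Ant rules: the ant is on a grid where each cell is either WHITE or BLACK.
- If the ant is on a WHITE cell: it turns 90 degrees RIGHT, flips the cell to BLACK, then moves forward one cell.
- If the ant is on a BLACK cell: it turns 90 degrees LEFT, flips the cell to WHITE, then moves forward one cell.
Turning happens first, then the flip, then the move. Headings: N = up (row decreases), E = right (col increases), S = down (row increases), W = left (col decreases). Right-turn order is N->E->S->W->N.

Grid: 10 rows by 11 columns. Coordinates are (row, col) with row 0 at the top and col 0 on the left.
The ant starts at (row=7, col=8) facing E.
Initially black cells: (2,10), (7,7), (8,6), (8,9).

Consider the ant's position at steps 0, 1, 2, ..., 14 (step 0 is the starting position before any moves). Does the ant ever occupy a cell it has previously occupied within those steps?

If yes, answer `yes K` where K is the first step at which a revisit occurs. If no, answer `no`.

Step 1: on WHITE (7,8): turn R to S, flip to black, move to (8,8). |black|=5 — new cell
Step 2: on WHITE (8,8): turn R to W, flip to black, move to (8,7). |black|=6 — new cell
Step 3: on WHITE (8,7): turn R to N, flip to black, move to (7,7). |black|=7 — new cell
Step 4: on BLACK (7,7): turn L to W, flip to white, move to (7,6). |black|=6 — new cell
Step 5: on WHITE (7,6): turn R to N, flip to black, move to (6,6). |black|=7 — new cell
Step 6: on WHITE (6,6): turn R to E, flip to black, move to (6,7). |black|=8 — new cell
Step 7: on WHITE (6,7): turn R to S, flip to black, move to (7,7). |black|=9 — REVISIT

Answer: yes 7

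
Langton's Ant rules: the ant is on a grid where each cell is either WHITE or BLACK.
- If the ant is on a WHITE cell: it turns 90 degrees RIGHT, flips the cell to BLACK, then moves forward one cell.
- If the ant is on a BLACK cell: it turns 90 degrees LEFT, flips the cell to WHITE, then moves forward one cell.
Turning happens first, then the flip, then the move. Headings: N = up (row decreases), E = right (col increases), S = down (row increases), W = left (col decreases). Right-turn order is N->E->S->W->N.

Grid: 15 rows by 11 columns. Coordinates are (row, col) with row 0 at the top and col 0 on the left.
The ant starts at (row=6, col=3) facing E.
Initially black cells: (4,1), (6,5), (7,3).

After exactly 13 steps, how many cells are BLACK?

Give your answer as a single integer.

Step 1: on WHITE (6,3): turn R to S, flip to black, move to (7,3). |black|=4
Step 2: on BLACK (7,3): turn L to E, flip to white, move to (7,4). |black|=3
Step 3: on WHITE (7,4): turn R to S, flip to black, move to (8,4). |black|=4
Step 4: on WHITE (8,4): turn R to W, flip to black, move to (8,3). |black|=5
Step 5: on WHITE (8,3): turn R to N, flip to black, move to (7,3). |black|=6
Step 6: on WHITE (7,3): turn R to E, flip to black, move to (7,4). |black|=7
Step 7: on BLACK (7,4): turn L to N, flip to white, move to (6,4). |black|=6
Step 8: on WHITE (6,4): turn R to E, flip to black, move to (6,5). |black|=7
Step 9: on BLACK (6,5): turn L to N, flip to white, move to (5,5). |black|=6
Step 10: on WHITE (5,5): turn R to E, flip to black, move to (5,6). |black|=7
Step 11: on WHITE (5,6): turn R to S, flip to black, move to (6,6). |black|=8
Step 12: on WHITE (6,6): turn R to W, flip to black, move to (6,5). |black|=9
Step 13: on WHITE (6,5): turn R to N, flip to black, move to (5,5). |black|=10

Answer: 10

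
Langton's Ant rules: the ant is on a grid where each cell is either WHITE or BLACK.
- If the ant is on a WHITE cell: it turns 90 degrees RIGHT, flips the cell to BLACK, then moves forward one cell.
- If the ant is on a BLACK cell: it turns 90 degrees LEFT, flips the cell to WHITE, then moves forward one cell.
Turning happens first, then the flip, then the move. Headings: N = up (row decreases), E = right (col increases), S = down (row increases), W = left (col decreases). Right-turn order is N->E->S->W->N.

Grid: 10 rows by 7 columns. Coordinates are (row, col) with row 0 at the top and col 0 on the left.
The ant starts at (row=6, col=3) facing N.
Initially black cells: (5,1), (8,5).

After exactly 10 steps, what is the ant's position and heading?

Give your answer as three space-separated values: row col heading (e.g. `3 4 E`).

Step 1: on WHITE (6,3): turn R to E, flip to black, move to (6,4). |black|=3
Step 2: on WHITE (6,4): turn R to S, flip to black, move to (7,4). |black|=4
Step 3: on WHITE (7,4): turn R to W, flip to black, move to (7,3). |black|=5
Step 4: on WHITE (7,3): turn R to N, flip to black, move to (6,3). |black|=6
Step 5: on BLACK (6,3): turn L to W, flip to white, move to (6,2). |black|=5
Step 6: on WHITE (6,2): turn R to N, flip to black, move to (5,2). |black|=6
Step 7: on WHITE (5,2): turn R to E, flip to black, move to (5,3). |black|=7
Step 8: on WHITE (5,3): turn R to S, flip to black, move to (6,3). |black|=8
Step 9: on WHITE (6,3): turn R to W, flip to black, move to (6,2). |black|=9
Step 10: on BLACK (6,2): turn L to S, flip to white, move to (7,2). |black|=8

Answer: 7 2 S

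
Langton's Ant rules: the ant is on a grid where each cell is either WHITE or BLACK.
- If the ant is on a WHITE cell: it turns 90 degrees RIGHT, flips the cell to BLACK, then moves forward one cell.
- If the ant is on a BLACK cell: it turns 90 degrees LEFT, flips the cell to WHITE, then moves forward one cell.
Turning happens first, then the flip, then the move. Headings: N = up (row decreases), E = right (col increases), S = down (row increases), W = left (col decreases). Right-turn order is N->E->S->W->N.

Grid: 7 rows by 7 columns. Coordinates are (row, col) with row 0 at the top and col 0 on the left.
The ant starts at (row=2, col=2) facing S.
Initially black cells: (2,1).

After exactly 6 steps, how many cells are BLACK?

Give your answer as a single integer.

Answer: 5

Derivation:
Step 1: on WHITE (2,2): turn R to W, flip to black, move to (2,1). |black|=2
Step 2: on BLACK (2,1): turn L to S, flip to white, move to (3,1). |black|=1
Step 3: on WHITE (3,1): turn R to W, flip to black, move to (3,0). |black|=2
Step 4: on WHITE (3,0): turn R to N, flip to black, move to (2,0). |black|=3
Step 5: on WHITE (2,0): turn R to E, flip to black, move to (2,1). |black|=4
Step 6: on WHITE (2,1): turn R to S, flip to black, move to (3,1). |black|=5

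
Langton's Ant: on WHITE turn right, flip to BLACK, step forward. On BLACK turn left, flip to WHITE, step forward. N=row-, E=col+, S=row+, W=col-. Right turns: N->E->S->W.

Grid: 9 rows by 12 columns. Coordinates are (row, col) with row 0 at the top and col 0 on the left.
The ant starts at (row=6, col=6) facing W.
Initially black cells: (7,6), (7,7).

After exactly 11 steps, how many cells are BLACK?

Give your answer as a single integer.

Step 1: on WHITE (6,6): turn R to N, flip to black, move to (5,6). |black|=3
Step 2: on WHITE (5,6): turn R to E, flip to black, move to (5,7). |black|=4
Step 3: on WHITE (5,7): turn R to S, flip to black, move to (6,7). |black|=5
Step 4: on WHITE (6,7): turn R to W, flip to black, move to (6,6). |black|=6
Step 5: on BLACK (6,6): turn L to S, flip to white, move to (7,6). |black|=5
Step 6: on BLACK (7,6): turn L to E, flip to white, move to (7,7). |black|=4
Step 7: on BLACK (7,7): turn L to N, flip to white, move to (6,7). |black|=3
Step 8: on BLACK (6,7): turn L to W, flip to white, move to (6,6). |black|=2
Step 9: on WHITE (6,6): turn R to N, flip to black, move to (5,6). |black|=3
Step 10: on BLACK (5,6): turn L to W, flip to white, move to (5,5). |black|=2
Step 11: on WHITE (5,5): turn R to N, flip to black, move to (4,5). |black|=3

Answer: 3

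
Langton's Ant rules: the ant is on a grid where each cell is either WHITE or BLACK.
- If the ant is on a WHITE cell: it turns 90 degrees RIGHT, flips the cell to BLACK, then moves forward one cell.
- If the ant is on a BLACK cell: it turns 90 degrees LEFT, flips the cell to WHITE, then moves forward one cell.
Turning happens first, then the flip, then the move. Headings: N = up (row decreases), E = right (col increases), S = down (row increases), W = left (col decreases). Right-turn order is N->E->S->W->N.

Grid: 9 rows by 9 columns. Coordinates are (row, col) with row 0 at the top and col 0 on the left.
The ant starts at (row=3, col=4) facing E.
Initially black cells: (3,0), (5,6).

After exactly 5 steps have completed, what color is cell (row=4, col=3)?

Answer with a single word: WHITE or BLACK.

Step 1: on WHITE (3,4): turn R to S, flip to black, move to (4,4). |black|=3
Step 2: on WHITE (4,4): turn R to W, flip to black, move to (4,3). |black|=4
Step 3: on WHITE (4,3): turn R to N, flip to black, move to (3,3). |black|=5
Step 4: on WHITE (3,3): turn R to E, flip to black, move to (3,4). |black|=6
Step 5: on BLACK (3,4): turn L to N, flip to white, move to (2,4). |black|=5

Answer: BLACK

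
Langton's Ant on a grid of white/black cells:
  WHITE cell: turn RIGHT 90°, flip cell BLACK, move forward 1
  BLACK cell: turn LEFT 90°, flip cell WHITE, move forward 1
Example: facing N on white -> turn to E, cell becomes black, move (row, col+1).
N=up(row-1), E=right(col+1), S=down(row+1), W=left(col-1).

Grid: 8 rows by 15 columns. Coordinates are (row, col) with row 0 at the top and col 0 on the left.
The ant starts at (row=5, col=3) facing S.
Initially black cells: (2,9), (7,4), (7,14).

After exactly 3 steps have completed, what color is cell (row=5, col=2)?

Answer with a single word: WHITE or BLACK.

Answer: BLACK

Derivation:
Step 1: on WHITE (5,3): turn R to W, flip to black, move to (5,2). |black|=4
Step 2: on WHITE (5,2): turn R to N, flip to black, move to (4,2). |black|=5
Step 3: on WHITE (4,2): turn R to E, flip to black, move to (4,3). |black|=6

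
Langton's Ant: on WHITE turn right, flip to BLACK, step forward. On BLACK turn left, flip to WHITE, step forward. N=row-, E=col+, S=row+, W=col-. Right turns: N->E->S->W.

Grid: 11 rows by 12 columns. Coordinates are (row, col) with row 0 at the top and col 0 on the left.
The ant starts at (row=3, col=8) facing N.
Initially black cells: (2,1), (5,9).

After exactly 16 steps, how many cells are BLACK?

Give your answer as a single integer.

Answer: 10

Derivation:
Step 1: on WHITE (3,8): turn R to E, flip to black, move to (3,9). |black|=3
Step 2: on WHITE (3,9): turn R to S, flip to black, move to (4,9). |black|=4
Step 3: on WHITE (4,9): turn R to W, flip to black, move to (4,8). |black|=5
Step 4: on WHITE (4,8): turn R to N, flip to black, move to (3,8). |black|=6
Step 5: on BLACK (3,8): turn L to W, flip to white, move to (3,7). |black|=5
Step 6: on WHITE (3,7): turn R to N, flip to black, move to (2,7). |black|=6
Step 7: on WHITE (2,7): turn R to E, flip to black, move to (2,8). |black|=7
Step 8: on WHITE (2,8): turn R to S, flip to black, move to (3,8). |black|=8
Step 9: on WHITE (3,8): turn R to W, flip to black, move to (3,7). |black|=9
Step 10: on BLACK (3,7): turn L to S, flip to white, move to (4,7). |black|=8
Step 11: on WHITE (4,7): turn R to W, flip to black, move to (4,6). |black|=9
Step 12: on WHITE (4,6): turn R to N, flip to black, move to (3,6). |black|=10
Step 13: on WHITE (3,6): turn R to E, flip to black, move to (3,7). |black|=11
Step 14: on WHITE (3,7): turn R to S, flip to black, move to (4,7). |black|=12
Step 15: on BLACK (4,7): turn L to E, flip to white, move to (4,8). |black|=11
Step 16: on BLACK (4,8): turn L to N, flip to white, move to (3,8). |black|=10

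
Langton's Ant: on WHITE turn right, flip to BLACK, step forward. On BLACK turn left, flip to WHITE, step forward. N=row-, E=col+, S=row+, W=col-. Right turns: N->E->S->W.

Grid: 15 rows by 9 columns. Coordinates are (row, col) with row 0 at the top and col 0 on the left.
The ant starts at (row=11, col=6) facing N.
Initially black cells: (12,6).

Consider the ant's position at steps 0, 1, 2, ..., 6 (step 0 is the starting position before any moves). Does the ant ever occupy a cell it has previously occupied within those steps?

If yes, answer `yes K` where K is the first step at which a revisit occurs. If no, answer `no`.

Answer: no

Derivation:
Step 1: on WHITE (11,6): turn R to E, flip to black, move to (11,7). |black|=2 — new cell
Step 2: on WHITE (11,7): turn R to S, flip to black, move to (12,7). |black|=3 — new cell
Step 3: on WHITE (12,7): turn R to W, flip to black, move to (12,6). |black|=4 — new cell
Step 4: on BLACK (12,6): turn L to S, flip to white, move to (13,6). |black|=3 — new cell
Step 5: on WHITE (13,6): turn R to W, flip to black, move to (13,5). |black|=4 — new cell
Step 6: on WHITE (13,5): turn R to N, flip to black, move to (12,5). |black|=5 — new cell
No revisit within 6 steps.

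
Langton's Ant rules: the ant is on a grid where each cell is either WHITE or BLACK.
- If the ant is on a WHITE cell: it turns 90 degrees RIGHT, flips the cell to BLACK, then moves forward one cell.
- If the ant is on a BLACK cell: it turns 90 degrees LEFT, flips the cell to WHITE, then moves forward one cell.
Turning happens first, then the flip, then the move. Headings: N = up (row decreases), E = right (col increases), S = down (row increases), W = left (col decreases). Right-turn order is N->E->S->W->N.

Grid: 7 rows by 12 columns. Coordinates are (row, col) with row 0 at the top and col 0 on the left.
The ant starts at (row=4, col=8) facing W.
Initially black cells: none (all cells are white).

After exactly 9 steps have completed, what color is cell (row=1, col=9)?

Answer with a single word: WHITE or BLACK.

Step 1: on WHITE (4,8): turn R to N, flip to black, move to (3,8). |black|=1
Step 2: on WHITE (3,8): turn R to E, flip to black, move to (3,9). |black|=2
Step 3: on WHITE (3,9): turn R to S, flip to black, move to (4,9). |black|=3
Step 4: on WHITE (4,9): turn R to W, flip to black, move to (4,8). |black|=4
Step 5: on BLACK (4,8): turn L to S, flip to white, move to (5,8). |black|=3
Step 6: on WHITE (5,8): turn R to W, flip to black, move to (5,7). |black|=4
Step 7: on WHITE (5,7): turn R to N, flip to black, move to (4,7). |black|=5
Step 8: on WHITE (4,7): turn R to E, flip to black, move to (4,8). |black|=6
Step 9: on WHITE (4,8): turn R to S, flip to black, move to (5,8). |black|=7

Answer: WHITE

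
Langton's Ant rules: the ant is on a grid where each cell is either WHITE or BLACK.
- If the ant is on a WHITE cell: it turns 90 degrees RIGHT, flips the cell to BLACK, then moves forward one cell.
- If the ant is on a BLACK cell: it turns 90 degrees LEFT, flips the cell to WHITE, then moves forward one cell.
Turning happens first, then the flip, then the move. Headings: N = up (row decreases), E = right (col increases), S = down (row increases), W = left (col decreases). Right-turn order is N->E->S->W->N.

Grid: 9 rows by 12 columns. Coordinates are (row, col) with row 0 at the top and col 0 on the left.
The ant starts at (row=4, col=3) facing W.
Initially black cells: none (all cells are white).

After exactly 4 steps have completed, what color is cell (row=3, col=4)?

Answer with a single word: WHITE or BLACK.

Answer: BLACK

Derivation:
Step 1: on WHITE (4,3): turn R to N, flip to black, move to (3,3). |black|=1
Step 2: on WHITE (3,3): turn R to E, flip to black, move to (3,4). |black|=2
Step 3: on WHITE (3,4): turn R to S, flip to black, move to (4,4). |black|=3
Step 4: on WHITE (4,4): turn R to W, flip to black, move to (4,3). |black|=4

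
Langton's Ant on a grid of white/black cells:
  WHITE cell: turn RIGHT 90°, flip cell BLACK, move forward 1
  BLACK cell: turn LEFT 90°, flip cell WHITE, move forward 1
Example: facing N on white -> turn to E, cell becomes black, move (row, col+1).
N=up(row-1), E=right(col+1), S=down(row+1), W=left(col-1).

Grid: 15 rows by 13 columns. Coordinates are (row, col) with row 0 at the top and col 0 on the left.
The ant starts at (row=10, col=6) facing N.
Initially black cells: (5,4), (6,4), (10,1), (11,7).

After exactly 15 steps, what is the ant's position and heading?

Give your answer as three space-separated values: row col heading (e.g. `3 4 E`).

Step 1: on WHITE (10,6): turn R to E, flip to black, move to (10,7). |black|=5
Step 2: on WHITE (10,7): turn R to S, flip to black, move to (11,7). |black|=6
Step 3: on BLACK (11,7): turn L to E, flip to white, move to (11,8). |black|=5
Step 4: on WHITE (11,8): turn R to S, flip to black, move to (12,8). |black|=6
Step 5: on WHITE (12,8): turn R to W, flip to black, move to (12,7). |black|=7
Step 6: on WHITE (12,7): turn R to N, flip to black, move to (11,7). |black|=8
Step 7: on WHITE (11,7): turn R to E, flip to black, move to (11,8). |black|=9
Step 8: on BLACK (11,8): turn L to N, flip to white, move to (10,8). |black|=8
Step 9: on WHITE (10,8): turn R to E, flip to black, move to (10,9). |black|=9
Step 10: on WHITE (10,9): turn R to S, flip to black, move to (11,9). |black|=10
Step 11: on WHITE (11,9): turn R to W, flip to black, move to (11,8). |black|=11
Step 12: on WHITE (11,8): turn R to N, flip to black, move to (10,8). |black|=12
Step 13: on BLACK (10,8): turn L to W, flip to white, move to (10,7). |black|=11
Step 14: on BLACK (10,7): turn L to S, flip to white, move to (11,7). |black|=10
Step 15: on BLACK (11,7): turn L to E, flip to white, move to (11,8). |black|=9

Answer: 11 8 E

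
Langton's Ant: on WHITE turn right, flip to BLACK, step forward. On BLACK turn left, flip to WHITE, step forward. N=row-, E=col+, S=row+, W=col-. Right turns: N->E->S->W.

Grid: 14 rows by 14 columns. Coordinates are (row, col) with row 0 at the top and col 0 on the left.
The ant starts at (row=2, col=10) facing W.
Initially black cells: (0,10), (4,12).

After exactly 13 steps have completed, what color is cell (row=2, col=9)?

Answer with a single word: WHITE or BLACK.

Step 1: on WHITE (2,10): turn R to N, flip to black, move to (1,10). |black|=3
Step 2: on WHITE (1,10): turn R to E, flip to black, move to (1,11). |black|=4
Step 3: on WHITE (1,11): turn R to S, flip to black, move to (2,11). |black|=5
Step 4: on WHITE (2,11): turn R to W, flip to black, move to (2,10). |black|=6
Step 5: on BLACK (2,10): turn L to S, flip to white, move to (3,10). |black|=5
Step 6: on WHITE (3,10): turn R to W, flip to black, move to (3,9). |black|=6
Step 7: on WHITE (3,9): turn R to N, flip to black, move to (2,9). |black|=7
Step 8: on WHITE (2,9): turn R to E, flip to black, move to (2,10). |black|=8
Step 9: on WHITE (2,10): turn R to S, flip to black, move to (3,10). |black|=9
Step 10: on BLACK (3,10): turn L to E, flip to white, move to (3,11). |black|=8
Step 11: on WHITE (3,11): turn R to S, flip to black, move to (4,11). |black|=9
Step 12: on WHITE (4,11): turn R to W, flip to black, move to (4,10). |black|=10
Step 13: on WHITE (4,10): turn R to N, flip to black, move to (3,10). |black|=11

Answer: BLACK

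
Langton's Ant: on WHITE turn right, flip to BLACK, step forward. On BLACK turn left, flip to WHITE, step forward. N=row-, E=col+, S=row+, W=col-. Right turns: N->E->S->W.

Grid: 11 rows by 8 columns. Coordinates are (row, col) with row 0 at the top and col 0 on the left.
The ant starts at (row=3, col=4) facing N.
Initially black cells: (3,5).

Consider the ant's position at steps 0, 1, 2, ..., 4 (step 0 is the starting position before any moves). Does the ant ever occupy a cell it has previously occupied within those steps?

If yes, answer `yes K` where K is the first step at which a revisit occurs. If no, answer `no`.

Step 1: on WHITE (3,4): turn R to E, flip to black, move to (3,5). |black|=2 — new cell
Step 2: on BLACK (3,5): turn L to N, flip to white, move to (2,5). |black|=1 — new cell
Step 3: on WHITE (2,5): turn R to E, flip to black, move to (2,6). |black|=2 — new cell
Step 4: on WHITE (2,6): turn R to S, flip to black, move to (3,6). |black|=3 — new cell
No revisit within 4 steps.

Answer: no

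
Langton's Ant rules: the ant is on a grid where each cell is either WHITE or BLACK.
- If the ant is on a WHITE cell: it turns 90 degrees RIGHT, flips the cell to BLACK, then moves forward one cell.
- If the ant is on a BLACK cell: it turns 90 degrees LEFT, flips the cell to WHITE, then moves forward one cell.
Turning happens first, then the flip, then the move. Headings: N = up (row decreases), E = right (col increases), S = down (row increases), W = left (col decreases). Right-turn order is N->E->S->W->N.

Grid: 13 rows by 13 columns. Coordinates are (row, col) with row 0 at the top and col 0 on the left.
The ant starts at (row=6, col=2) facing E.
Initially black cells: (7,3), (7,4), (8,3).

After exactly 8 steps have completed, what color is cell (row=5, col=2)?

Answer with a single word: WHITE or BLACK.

Step 1: on WHITE (6,2): turn R to S, flip to black, move to (7,2). |black|=4
Step 2: on WHITE (7,2): turn R to W, flip to black, move to (7,1). |black|=5
Step 3: on WHITE (7,1): turn R to N, flip to black, move to (6,1). |black|=6
Step 4: on WHITE (6,1): turn R to E, flip to black, move to (6,2). |black|=7
Step 5: on BLACK (6,2): turn L to N, flip to white, move to (5,2). |black|=6
Step 6: on WHITE (5,2): turn R to E, flip to black, move to (5,3). |black|=7
Step 7: on WHITE (5,3): turn R to S, flip to black, move to (6,3). |black|=8
Step 8: on WHITE (6,3): turn R to W, flip to black, move to (6,2). |black|=9

Answer: BLACK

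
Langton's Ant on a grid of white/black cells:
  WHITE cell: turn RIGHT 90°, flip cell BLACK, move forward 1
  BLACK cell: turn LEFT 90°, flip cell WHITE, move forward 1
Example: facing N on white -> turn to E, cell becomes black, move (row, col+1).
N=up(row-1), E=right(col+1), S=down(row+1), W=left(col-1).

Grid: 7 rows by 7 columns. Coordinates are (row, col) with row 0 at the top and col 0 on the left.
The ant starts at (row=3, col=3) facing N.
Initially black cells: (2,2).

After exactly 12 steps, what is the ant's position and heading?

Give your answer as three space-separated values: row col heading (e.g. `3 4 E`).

Step 1: on WHITE (3,3): turn R to E, flip to black, move to (3,4). |black|=2
Step 2: on WHITE (3,4): turn R to S, flip to black, move to (4,4). |black|=3
Step 3: on WHITE (4,4): turn R to W, flip to black, move to (4,3). |black|=4
Step 4: on WHITE (4,3): turn R to N, flip to black, move to (3,3). |black|=5
Step 5: on BLACK (3,3): turn L to W, flip to white, move to (3,2). |black|=4
Step 6: on WHITE (3,2): turn R to N, flip to black, move to (2,2). |black|=5
Step 7: on BLACK (2,2): turn L to W, flip to white, move to (2,1). |black|=4
Step 8: on WHITE (2,1): turn R to N, flip to black, move to (1,1). |black|=5
Step 9: on WHITE (1,1): turn R to E, flip to black, move to (1,2). |black|=6
Step 10: on WHITE (1,2): turn R to S, flip to black, move to (2,2). |black|=7
Step 11: on WHITE (2,2): turn R to W, flip to black, move to (2,1). |black|=8
Step 12: on BLACK (2,1): turn L to S, flip to white, move to (3,1). |black|=7

Answer: 3 1 S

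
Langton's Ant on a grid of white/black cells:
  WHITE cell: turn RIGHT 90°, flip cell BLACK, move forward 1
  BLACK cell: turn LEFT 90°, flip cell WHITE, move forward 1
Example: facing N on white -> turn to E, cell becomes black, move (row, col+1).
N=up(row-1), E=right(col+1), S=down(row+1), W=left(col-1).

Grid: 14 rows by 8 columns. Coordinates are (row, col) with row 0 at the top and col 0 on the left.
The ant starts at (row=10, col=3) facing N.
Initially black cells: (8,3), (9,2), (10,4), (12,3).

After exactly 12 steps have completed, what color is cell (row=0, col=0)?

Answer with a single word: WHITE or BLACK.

Answer: WHITE

Derivation:
Step 1: on WHITE (10,3): turn R to E, flip to black, move to (10,4). |black|=5
Step 2: on BLACK (10,4): turn L to N, flip to white, move to (9,4). |black|=4
Step 3: on WHITE (9,4): turn R to E, flip to black, move to (9,5). |black|=5
Step 4: on WHITE (9,5): turn R to S, flip to black, move to (10,5). |black|=6
Step 5: on WHITE (10,5): turn R to W, flip to black, move to (10,4). |black|=7
Step 6: on WHITE (10,4): turn R to N, flip to black, move to (9,4). |black|=8
Step 7: on BLACK (9,4): turn L to W, flip to white, move to (9,3). |black|=7
Step 8: on WHITE (9,3): turn R to N, flip to black, move to (8,3). |black|=8
Step 9: on BLACK (8,3): turn L to W, flip to white, move to (8,2). |black|=7
Step 10: on WHITE (8,2): turn R to N, flip to black, move to (7,2). |black|=8
Step 11: on WHITE (7,2): turn R to E, flip to black, move to (7,3). |black|=9
Step 12: on WHITE (7,3): turn R to S, flip to black, move to (8,3). |black|=10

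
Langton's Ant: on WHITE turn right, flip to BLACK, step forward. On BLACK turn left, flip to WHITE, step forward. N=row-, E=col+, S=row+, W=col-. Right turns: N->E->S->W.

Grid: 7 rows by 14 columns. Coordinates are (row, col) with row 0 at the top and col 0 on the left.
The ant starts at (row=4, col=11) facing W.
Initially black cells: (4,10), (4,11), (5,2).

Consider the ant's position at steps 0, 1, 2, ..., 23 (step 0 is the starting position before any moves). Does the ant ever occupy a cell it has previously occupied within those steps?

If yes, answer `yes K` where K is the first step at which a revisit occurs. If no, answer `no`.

Step 1: on BLACK (4,11): turn L to S, flip to white, move to (5,11). |black|=2 — new cell
Step 2: on WHITE (5,11): turn R to W, flip to black, move to (5,10). |black|=3 — new cell
Step 3: on WHITE (5,10): turn R to N, flip to black, move to (4,10). |black|=4 — new cell
Step 4: on BLACK (4,10): turn L to W, flip to white, move to (4,9). |black|=3 — new cell
Step 5: on WHITE (4,9): turn R to N, flip to black, move to (3,9). |black|=4 — new cell
Step 6: on WHITE (3,9): turn R to E, flip to black, move to (3,10). |black|=5 — new cell
Step 7: on WHITE (3,10): turn R to S, flip to black, move to (4,10). |black|=6 — REVISIT

Answer: yes 7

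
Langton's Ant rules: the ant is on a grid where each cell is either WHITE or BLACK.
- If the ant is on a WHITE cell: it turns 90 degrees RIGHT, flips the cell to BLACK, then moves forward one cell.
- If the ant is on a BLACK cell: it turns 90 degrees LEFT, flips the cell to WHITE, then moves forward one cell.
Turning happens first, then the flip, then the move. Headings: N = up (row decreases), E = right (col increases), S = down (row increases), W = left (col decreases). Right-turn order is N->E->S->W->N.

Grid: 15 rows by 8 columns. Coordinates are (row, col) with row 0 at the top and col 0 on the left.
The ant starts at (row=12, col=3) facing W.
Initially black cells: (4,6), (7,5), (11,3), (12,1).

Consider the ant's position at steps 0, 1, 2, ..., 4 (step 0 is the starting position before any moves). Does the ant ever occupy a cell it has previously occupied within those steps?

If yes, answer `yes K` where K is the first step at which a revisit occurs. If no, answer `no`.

Answer: no

Derivation:
Step 1: on WHITE (12,3): turn R to N, flip to black, move to (11,3). |black|=5 — new cell
Step 2: on BLACK (11,3): turn L to W, flip to white, move to (11,2). |black|=4 — new cell
Step 3: on WHITE (11,2): turn R to N, flip to black, move to (10,2). |black|=5 — new cell
Step 4: on WHITE (10,2): turn R to E, flip to black, move to (10,3). |black|=6 — new cell
No revisit within 4 steps.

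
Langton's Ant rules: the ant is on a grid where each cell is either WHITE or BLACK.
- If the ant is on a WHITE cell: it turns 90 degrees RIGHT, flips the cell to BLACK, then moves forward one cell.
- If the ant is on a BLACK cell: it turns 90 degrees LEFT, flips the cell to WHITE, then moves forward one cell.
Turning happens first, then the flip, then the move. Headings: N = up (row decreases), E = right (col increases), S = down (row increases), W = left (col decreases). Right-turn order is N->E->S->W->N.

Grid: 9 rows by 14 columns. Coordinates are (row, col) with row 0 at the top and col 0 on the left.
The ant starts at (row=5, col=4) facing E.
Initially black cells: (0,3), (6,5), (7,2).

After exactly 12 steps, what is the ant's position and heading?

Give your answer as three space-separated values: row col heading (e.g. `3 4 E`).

Answer: 3 4 E

Derivation:
Step 1: on WHITE (5,4): turn R to S, flip to black, move to (6,4). |black|=4
Step 2: on WHITE (6,4): turn R to W, flip to black, move to (6,3). |black|=5
Step 3: on WHITE (6,3): turn R to N, flip to black, move to (5,3). |black|=6
Step 4: on WHITE (5,3): turn R to E, flip to black, move to (5,4). |black|=7
Step 5: on BLACK (5,4): turn L to N, flip to white, move to (4,4). |black|=6
Step 6: on WHITE (4,4): turn R to E, flip to black, move to (4,5). |black|=7
Step 7: on WHITE (4,5): turn R to S, flip to black, move to (5,5). |black|=8
Step 8: on WHITE (5,5): turn R to W, flip to black, move to (5,4). |black|=9
Step 9: on WHITE (5,4): turn R to N, flip to black, move to (4,4). |black|=10
Step 10: on BLACK (4,4): turn L to W, flip to white, move to (4,3). |black|=9
Step 11: on WHITE (4,3): turn R to N, flip to black, move to (3,3). |black|=10
Step 12: on WHITE (3,3): turn R to E, flip to black, move to (3,4). |black|=11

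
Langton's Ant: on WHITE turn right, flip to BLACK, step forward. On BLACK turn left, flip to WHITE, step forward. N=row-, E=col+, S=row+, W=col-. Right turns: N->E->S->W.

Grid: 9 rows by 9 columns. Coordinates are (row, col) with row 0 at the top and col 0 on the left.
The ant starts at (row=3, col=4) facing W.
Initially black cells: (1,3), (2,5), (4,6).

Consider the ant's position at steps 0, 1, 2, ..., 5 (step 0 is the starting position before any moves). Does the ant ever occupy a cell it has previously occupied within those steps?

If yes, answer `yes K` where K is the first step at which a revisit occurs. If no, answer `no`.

Step 1: on WHITE (3,4): turn R to N, flip to black, move to (2,4). |black|=4 — new cell
Step 2: on WHITE (2,4): turn R to E, flip to black, move to (2,5). |black|=5 — new cell
Step 3: on BLACK (2,5): turn L to N, flip to white, move to (1,5). |black|=4 — new cell
Step 4: on WHITE (1,5): turn R to E, flip to black, move to (1,6). |black|=5 — new cell
Step 5: on WHITE (1,6): turn R to S, flip to black, move to (2,6). |black|=6 — new cell
No revisit within 5 steps.

Answer: no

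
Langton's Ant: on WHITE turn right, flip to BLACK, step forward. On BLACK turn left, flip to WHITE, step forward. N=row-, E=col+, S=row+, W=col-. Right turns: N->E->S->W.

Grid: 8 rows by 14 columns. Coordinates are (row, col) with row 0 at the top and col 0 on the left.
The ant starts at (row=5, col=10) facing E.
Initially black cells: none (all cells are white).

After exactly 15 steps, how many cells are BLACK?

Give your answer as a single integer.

Step 1: on WHITE (5,10): turn R to S, flip to black, move to (6,10). |black|=1
Step 2: on WHITE (6,10): turn R to W, flip to black, move to (6,9). |black|=2
Step 3: on WHITE (6,9): turn R to N, flip to black, move to (5,9). |black|=3
Step 4: on WHITE (5,9): turn R to E, flip to black, move to (5,10). |black|=4
Step 5: on BLACK (5,10): turn L to N, flip to white, move to (4,10). |black|=3
Step 6: on WHITE (4,10): turn R to E, flip to black, move to (4,11). |black|=4
Step 7: on WHITE (4,11): turn R to S, flip to black, move to (5,11). |black|=5
Step 8: on WHITE (5,11): turn R to W, flip to black, move to (5,10). |black|=6
Step 9: on WHITE (5,10): turn R to N, flip to black, move to (4,10). |black|=7
Step 10: on BLACK (4,10): turn L to W, flip to white, move to (4,9). |black|=6
Step 11: on WHITE (4,9): turn R to N, flip to black, move to (3,9). |black|=7
Step 12: on WHITE (3,9): turn R to E, flip to black, move to (3,10). |black|=8
Step 13: on WHITE (3,10): turn R to S, flip to black, move to (4,10). |black|=9
Step 14: on WHITE (4,10): turn R to W, flip to black, move to (4,9). |black|=10
Step 15: on BLACK (4,9): turn L to S, flip to white, move to (5,9). |black|=9

Answer: 9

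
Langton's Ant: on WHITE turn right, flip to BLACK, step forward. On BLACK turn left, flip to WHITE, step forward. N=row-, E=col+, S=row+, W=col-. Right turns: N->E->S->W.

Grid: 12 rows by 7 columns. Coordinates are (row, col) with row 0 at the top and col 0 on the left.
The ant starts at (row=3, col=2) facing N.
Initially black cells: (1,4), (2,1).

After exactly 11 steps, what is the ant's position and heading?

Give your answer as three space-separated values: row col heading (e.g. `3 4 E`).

Answer: 2 0 W

Derivation:
Step 1: on WHITE (3,2): turn R to E, flip to black, move to (3,3). |black|=3
Step 2: on WHITE (3,3): turn R to S, flip to black, move to (4,3). |black|=4
Step 3: on WHITE (4,3): turn R to W, flip to black, move to (4,2). |black|=5
Step 4: on WHITE (4,2): turn R to N, flip to black, move to (3,2). |black|=6
Step 5: on BLACK (3,2): turn L to W, flip to white, move to (3,1). |black|=5
Step 6: on WHITE (3,1): turn R to N, flip to black, move to (2,1). |black|=6
Step 7: on BLACK (2,1): turn L to W, flip to white, move to (2,0). |black|=5
Step 8: on WHITE (2,0): turn R to N, flip to black, move to (1,0). |black|=6
Step 9: on WHITE (1,0): turn R to E, flip to black, move to (1,1). |black|=7
Step 10: on WHITE (1,1): turn R to S, flip to black, move to (2,1). |black|=8
Step 11: on WHITE (2,1): turn R to W, flip to black, move to (2,0). |black|=9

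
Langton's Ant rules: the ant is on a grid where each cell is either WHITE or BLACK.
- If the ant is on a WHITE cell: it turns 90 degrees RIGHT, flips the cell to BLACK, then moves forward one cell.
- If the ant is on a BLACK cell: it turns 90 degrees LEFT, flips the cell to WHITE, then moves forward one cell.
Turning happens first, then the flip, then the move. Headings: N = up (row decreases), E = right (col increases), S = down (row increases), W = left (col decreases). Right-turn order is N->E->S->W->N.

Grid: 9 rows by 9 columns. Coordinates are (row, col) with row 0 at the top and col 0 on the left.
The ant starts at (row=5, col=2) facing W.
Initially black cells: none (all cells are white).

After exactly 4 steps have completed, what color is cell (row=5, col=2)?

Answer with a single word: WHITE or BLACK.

Answer: BLACK

Derivation:
Step 1: on WHITE (5,2): turn R to N, flip to black, move to (4,2). |black|=1
Step 2: on WHITE (4,2): turn R to E, flip to black, move to (4,3). |black|=2
Step 3: on WHITE (4,3): turn R to S, flip to black, move to (5,3). |black|=3
Step 4: on WHITE (5,3): turn R to W, flip to black, move to (5,2). |black|=4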